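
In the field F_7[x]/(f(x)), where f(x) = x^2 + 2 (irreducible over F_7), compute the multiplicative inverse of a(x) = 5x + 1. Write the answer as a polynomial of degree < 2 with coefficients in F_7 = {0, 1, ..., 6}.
a(x)^(-1) ≡ x + 4 (mod f(x))

Since f is irreducible over F_7, F_7[x]/(f) is a field and a(x) ≠ 0 has an inverse. Apply the extended Euclidean algorithm to f(x) and a(x) in F_7[x]: f(x) = (3x + 5)·a(x) + (4). The last nonzero remainder is the constant 4 = gcd(f, a) in F_7. Back-substituting through the division chain expresses 4 = s(x)·a(x) + t(x)·f(x) with s(x) ≡ 4x + 2 (mod f), so (4x + 2)·a(x) ≡ 4 (mod f). Multiplying by 4^(-1) ≡ 2 in F_7 gives a(x)^(-1) ≡ 2·(4x + 2) ≡ x + 4 (mod f). Check: (5x + 1)·(x + 4) = 5x^2 + 4 ≡ 1 (mod x^2 + 2).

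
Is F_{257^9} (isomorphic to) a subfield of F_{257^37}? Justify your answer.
No: F_{257^9} is not a subfield of F_{257^37}

F_{p^m} embeds in F_{p^n} iff m | n. Here 9 ∤ 37 (since 37 = 4·9 + 1 with remainder 1 ≠ 0), so F_{257^9} is not a subfield of F_{257^37}. Equivalently: if it were, the tower law would give 9 = [F_{257^9}:F_257] dividing [F_{257^37}:F_257] = 37, contradiction.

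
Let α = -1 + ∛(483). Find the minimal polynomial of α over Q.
m_α(x) = x^3 + 3x^2 + 3x - 482

Set β = α + 1 = ∛(483), so β^3 = 483. Then (α + 1)^3 - 483 = 0, i.e. α is a root of g(x) = (x + 1)^3 - 483 = x^3 + 3x^2 + 3x - 482. Since g(x) = h(x + 1) where h(x) = x^3 - 483, and h is irreducible over Q (because 483 is not a perfect cube, so h has no rational root, and a monic cubic with no rational root is irreducible), g is also irreducible (irreducibility is preserved under the substitution x → x + 1). Hence m_α(x) = x^3 + 3x^2 + 3x - 482.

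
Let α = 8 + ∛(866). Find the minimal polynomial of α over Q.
m_α(x) = x^3 - 24x^2 + 192x - 1378

Set β = α - 8 = ∛(866), so β^3 = 866. Then (α - 8)^3 - 866 = 0, i.e. α is a root of g(x) = (x - 8)^3 - 866 = x^3 - 24x^2 + 192x - 1378. Since g(x) = h(x - 8) where h(x) = x^3 - 866, and h is irreducible over Q (because 866 is not a perfect cube, so h has no rational root, and a monic cubic with no rational root is irreducible), g is also irreducible (irreducibility is preserved under the substitution x → x - 8). Hence m_α(x) = x^3 - 24x^2 + 192x - 1378.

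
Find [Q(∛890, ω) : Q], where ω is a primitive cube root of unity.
[Q(∛890, ω) : Q] = 6

[Q(∛890):Q] = 3 (min poly x^3 - 890, irreducible since 890 is not a perfect cube). [Q(ω):Q] = 2 (min poly x^2 + x + 1). Since Q(∛890) ⊂ R and ω ∉ R, we have ω ∉ Q(∛890), so x^2 + x + 1 remains irreducible over Q(∛890) and [Q(∛890, ω) : Q(∛890)] = 2. By the tower law, [Q(∛890, ω) : Q] = 3 · 2 = 6. (In fact Q(∛890, ω) is the splitting field of x^3 - 890 over Q.)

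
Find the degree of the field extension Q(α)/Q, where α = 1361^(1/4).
[Q(α):Q] = 4

α is a root of x^4 - 1361. By Eisenstein's criterion at the prime p = 1361 (which divides the constant term 1361 but p^2 = 1852321 does not, since 1361 is squarefree), x^4 - 1361 is irreducible over Q. Hence [Q(α):Q] = 4.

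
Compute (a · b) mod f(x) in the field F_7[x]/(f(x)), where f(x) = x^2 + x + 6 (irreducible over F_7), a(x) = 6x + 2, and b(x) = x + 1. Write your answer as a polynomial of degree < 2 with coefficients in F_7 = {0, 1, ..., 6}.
a · b ≡ 2x + 1 (mod f(x))

Multiply in F_7[x]: a(x)·b(x) = (6x + 2)·(x + 1) = 6x^2 + x + 2. This has degree ≥ 2, so divide by f(x) over F_7: 6x^2 + x + 2 = (6)·(x^2 + x + 6) + (2x + 1). Hence a·b ≡ 2x + 1 (mod f). (F_7[x]/(f) is a field with 7^2 = 49 elements since f is irreducible of degree 2.)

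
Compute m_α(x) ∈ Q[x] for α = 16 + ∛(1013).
m_α(x) = x^3 - 48x^2 + 768x - 5109

Set β = α - 16 = ∛(1013), so β^3 = 1013. Then (α - 16)^3 - 1013 = 0, i.e. α is a root of g(x) = (x - 16)^3 - 1013 = x^3 - 48x^2 + 768x - 5109. Since g(x) = h(x - 16) where h(x) = x^3 - 1013, and h is irreducible over Q (because 1013 is not a perfect cube, so h has no rational root, and a monic cubic with no rational root is irreducible), g is also irreducible (irreducibility is preserved under the substitution x → x - 16). Hence m_α(x) = x^3 - 48x^2 + 768x - 5109.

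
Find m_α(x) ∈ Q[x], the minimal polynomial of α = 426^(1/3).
m_α(x) = x^3 - 426

α satisfies α^3 = 426, so x^3 - 426 annihilates α. By the rational root test, a rational root p/q (in lowest terms) of x^3 - 426 would satisfy p^3 = 426 q^3, forcing q = 1 and p^3 = 426; but 426 is not a perfect cube, contradiction. A monic cubic over Q with no rational root is irreducible (any nontrivial factorization would include a linear factor). Hence x^3 - 426 is the minimal polynomial of α, and in particular [Q(α):Q] = 3.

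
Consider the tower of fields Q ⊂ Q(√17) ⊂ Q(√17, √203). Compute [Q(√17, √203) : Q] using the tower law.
[Q(√17, √203) : Q] = 4

[Q(√17):Q] = 2 (min poly x^2 - 17, irreducible since 17 is squarefree > 1). For the top step, suppose √203 ∈ Q(√17), say √203 = c + d√17 with c, d ∈ Q. Squaring: 203 = c^2 + 17d^2 + 2cd√17. Since √17 ∉ Q this forces 2cd = 0. If d = 0 then √203 = c ∈ Q, contradicting 203 squarefree > 1. If c = 0 then 203 = 17d^2, so 17·203 = (17d)^2 is a perfect square in Q — but 17·203 = 3451 is not a perfect square (since 17 and 203 are distinct squarefree integers). Contradiction. Hence √203 ∉ Q(√17), so x^2 - 203 stays irreducible over Q(√17) and [Q(√17, √203) : Q(√17)] = 2. By the tower law, [Q(√17, √203) : Q] = 2 · 2 = 4.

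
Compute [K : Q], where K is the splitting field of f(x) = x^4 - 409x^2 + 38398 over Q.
[K : Q] = 4

Solving the quadratic in x^2: x^2 = (409 ± √(409^2 - 4·38398))/2 = (409 ± √13689)/2 = (409 ± 117)/2, giving x^2 = 263 or x^2 = 146. So f(x) = (x^2 - 263)(x^2 - 146) and the roots of f are ±√263, ±√146. Hence the splitting field is K = Q(√263, √146). Since 263 and 146 are distinct squarefree integers > 1, their product 38398 is not a perfect square, so √146 ∉ Q(√263). By the tower law [K:Q] = [Q(√263,√146):Q(√263)] · [Q(√263):Q] = 2 · 2 = 4.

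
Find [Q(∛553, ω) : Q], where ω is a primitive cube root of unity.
[Q(∛553, ω) : Q] = 6

[Q(∛553):Q] = 3 (min poly x^3 - 553, irreducible since 553 is not a perfect cube). [Q(ω):Q] = 2 (min poly x^2 + x + 1). Since Q(∛553) ⊂ R and ω ∉ R, we have ω ∉ Q(∛553), so x^2 + x + 1 remains irreducible over Q(∛553) and [Q(∛553, ω) : Q(∛553)] = 2. By the tower law, [Q(∛553, ω) : Q] = 3 · 2 = 6. (In fact Q(∛553, ω) is the splitting field of x^3 - 553 over Q.)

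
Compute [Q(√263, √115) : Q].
[Q(√263, √115) : Q] = 4

[Q(√263):Q] = 2 (min poly x^2 - 263, irreducible since 263 is squarefree > 1). For the top step, suppose √115 ∈ Q(√263), say √115 = c + d√263 with c, d ∈ Q. Squaring: 115 = c^2 + 263d^2 + 2cd√263. Since √263 ∉ Q this forces 2cd = 0. If d = 0 then √115 = c ∈ Q, contradicting 115 squarefree > 1. If c = 0 then 115 = 263d^2, so 263·115 = (263d)^2 is a perfect square in Q — but 263·115 = 30245 is not a perfect square (since 263 and 115 are distinct squarefree integers). Contradiction. Hence √115 ∉ Q(√263), so x^2 - 115 stays irreducible over Q(√263) and [Q(√263, √115) : Q(√263)] = 2. By the tower law, [Q(√263, √115) : Q] = 2 · 2 = 4.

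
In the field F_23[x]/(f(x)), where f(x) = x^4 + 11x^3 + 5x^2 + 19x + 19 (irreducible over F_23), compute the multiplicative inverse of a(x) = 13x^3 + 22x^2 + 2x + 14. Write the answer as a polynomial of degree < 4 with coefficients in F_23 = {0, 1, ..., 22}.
a(x)^(-1) ≡ 11x^3 + 3x^2 + 22x + 11 (mod f(x))

Since f is irreducible over F_23, F_23[x]/(f) is a field and a(x) ≠ 0 has an inverse. Apply the extended Euclidean algorithm to f(x) and a(x) in F_23[x]: f(x) = (16x + 18)·a(x) + (14x^2 + 12x + 20);  a(x) = (19x + 5)·(14x^2 + 12x + 20) + (22x + 6);  (14x^2 + 12x + 20) = (9x + 19)·(22x + 6) + (21). The last nonzero remainder is the constant 21 = gcd(f, a) in F_23. Back-substituting through the division chain expresses 21 = s(x)·a(x) + t(x)·f(x) with s(x) ≡ x^3 + 17x^2 + 2x + 1 (mod f), so (x^3 + 17x^2 + 2x + 1)·a(x) ≡ 21 (mod f). Multiplying by 21^(-1) ≡ 11 in F_23 gives a(x)^(-1) ≡ 11·(x^3 + 17x^2 + 2x + 1) ≡ 11x^3 + 3x^2 + 22x + 11 (mod f). Check: (13x^3 + 22x^2 + 2x + 14)·(11x^3 + 3x^2 + 22x + 11) = 5x^6 + 5x^5 + 6x^4 + 5x^3 + 6x^2 + 8x + 16 ≡ 1 (mod x^4 + 11x^3 + 5x^2 + 19x + 19).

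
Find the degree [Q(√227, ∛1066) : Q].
[Q(√227, ∛1066) : Q] = 6

Let L = Q(√227, ∛1066). Since Q(√227) ⊂ L and [Q(√227):Q] = 2, the tower law gives 2 | [L:Q]. Likewise Q(∛1066) ⊂ L with [Q(∛1066):Q] = 3 (because 1066 is not a perfect cube), so 3 | [L:Q]. As gcd(2,3) = 1, [L:Q] is divisible by 6. Conversely L is generated over Q by √227 and ∛1066, so [L:Q] ≤ 2·3 = 6. Therefore [Q(√227, ∛1066) : Q] = 6.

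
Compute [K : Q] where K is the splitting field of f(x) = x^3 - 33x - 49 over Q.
[K : Q] = 6

By the rational root test, any rational root of the monic integer polynomial f(x) = x^3 - 33x - 49 must be an integer dividing the constant term -49, i.e. one of ±{1, 7, 49}. Evaluating: f(1) = -81, f(-1) = -17, f(7) = 63, f(-7) = -161, f(49) = 115983, f(-49) = -116081; none is 0, so f has no rational root and is therefore irreducible over Q (a cubic with no linear factor over a field is irreducible). For an irreducible cubic, the Galois group is A_3 or S_3 according as the discriminant disc(f) = -4a^3 - 27b^2 = -4·(-33)^3 - 27·(-49)^2 = 78921 is or is not a square in Q. Here disc(f) = 78921 is not a perfect square in Q, so the Galois group of f over Q is not contained in A_3 and must be all of S_3. The splitting field has degree |S_3| = 6 over Q, so [K : Q] = 6.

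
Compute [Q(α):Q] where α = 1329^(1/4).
[Q(α):Q] = 4

α is a root of x^4 - 1329. By Eisenstein's criterion at the prime p = 3 (which divides the constant term 1329 but p^2 = 9 does not, since 1329 is squarefree), x^4 - 1329 is irreducible over Q. Hence [Q(α):Q] = 4.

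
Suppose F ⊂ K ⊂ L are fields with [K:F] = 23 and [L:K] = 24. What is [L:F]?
[L:F] = 552

The tower law says that for any tower of field extensions F ⊂ K ⊂ L with finite degrees, [L:F] = [L:K] · [K:F]. Here this gives [L:F] = 24 · 23 = 552.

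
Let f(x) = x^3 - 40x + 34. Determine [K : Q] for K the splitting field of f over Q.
[K : Q] = 6

By the rational root test, any rational root of the monic integer polynomial f(x) = x^3 - 40x + 34 must be an integer dividing the constant term 34, i.e. one of ±{1, 2, 17, 34}. Evaluating: f(1) = -5, f(-1) = 73, f(2) = -38, f(-2) = 106, f(17) = 4267, f(-17) = -4199, f(34) = 37978, f(-34) = -37910; none is 0, so f has no rational root and is therefore irreducible over Q (a cubic with no linear factor over a field is irreducible). For an irreducible cubic, the Galois group is A_3 or S_3 according as the discriminant disc(f) = -4a^3 - 27b^2 = -4·(-40)^3 - 27·(34)^2 = 224788 is or is not a square in Q. Here disc(f) = 224788 is not a perfect square in Q, so the Galois group of f over Q is not contained in A_3 and must be all of S_3. The splitting field has degree |S_3| = 6 over Q, so [K : Q] = 6.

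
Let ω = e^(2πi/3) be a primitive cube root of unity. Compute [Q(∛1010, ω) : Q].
[Q(∛1010, ω) : Q] = 6

[Q(∛1010):Q] = 3 (min poly x^3 - 1010, irreducible since 1010 is not a perfect cube). [Q(ω):Q] = 2 (min poly x^2 + x + 1). Since Q(∛1010) ⊂ R and ω ∉ R, we have ω ∉ Q(∛1010), so x^2 + x + 1 remains irreducible over Q(∛1010) and [Q(∛1010, ω) : Q(∛1010)] = 2. By the tower law, [Q(∛1010, ω) : Q] = 3 · 2 = 6. (In fact Q(∛1010, ω) is the splitting field of x^3 - 1010 over Q.)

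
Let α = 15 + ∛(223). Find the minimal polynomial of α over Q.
m_α(x) = x^3 - 45x^2 + 675x - 3598

Set β = α - 15 = ∛(223), so β^3 = 223. Then (α - 15)^3 - 223 = 0, i.e. α is a root of g(x) = (x - 15)^3 - 223 = x^3 - 45x^2 + 675x - 3598. Since g(x) = h(x - 15) where h(x) = x^3 - 223, and h is irreducible over Q (because 223 is not a perfect cube, so h has no rational root, and a monic cubic with no rational root is irreducible), g is also irreducible (irreducibility is preserved under the substitution x → x - 15). Hence m_α(x) = x^3 - 45x^2 + 675x - 3598.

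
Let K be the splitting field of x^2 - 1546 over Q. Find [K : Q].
[K : Q] = 2

f(x) = x^2 - 1546 factors as (x - √1546)(x + √1546). The splitting field is K = Q(√1546). Since 1546 is squarefree and > 1, it is not a perfect square, so x^2 - 1546 is irreducible over Q and [Q(√1546) : Q] = 2. Hence [K : Q] = 2.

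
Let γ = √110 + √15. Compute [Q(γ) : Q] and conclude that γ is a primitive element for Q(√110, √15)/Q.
[Q(γ) : Q] = 4 (equivalently, Q(γ) = Q(√110, √15))

Obviously Q(γ) ⊆ Q(√110, √15), and [Q(√110, √15):Q] = 4 (since 110, 15 are distinct squarefree integers > 1 with 1650 not a perfect square). To show equality we compute the minimal polynomial of γ. From γ = √110 + √15: γ^2 = 110 + 2√(1650) + 15 = 125 + 2√(1650), so γ^2 - 125 = 2√(1650); squaring, (γ^2 - 125)^2 = 4·1650, i.e. γ^4 - 250γ^2 + 15625 - 6600 = 0, i.e. γ^4 - 250γ^2 + 9025 = 0. So γ is a root of x^4 - 250x^2 + 9025. This polynomial is irreducible over Q: it has no rational root (each ±√110 ± √15 is irrational), and any factorization into two quadratics over Q would force √(1650) ∈ Q (pairing opposite roots) or √110, √15 ∈ Q (other pairings), all impossible. Hence [Q(γ):Q] = 4 = [Q(√110, √15):Q], so Q(γ) = Q(√110, √15).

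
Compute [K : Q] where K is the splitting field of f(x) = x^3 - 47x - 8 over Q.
[K : Q] = 6

By the rational root test, any rational root of the monic integer polynomial f(x) = x^3 - 47x - 8 must be an integer dividing the constant term -8, i.e. one of ±{1, 2, 4, 8}. Evaluating: f(1) = -54, f(-1) = 38, f(2) = -94, f(-2) = 78, f(4) = -132, f(-4) = 116, f(8) = 128, f(-8) = -144; none is 0, so f has no rational root and is therefore irreducible over Q (a cubic with no linear factor over a field is irreducible). For an irreducible cubic, the Galois group is A_3 or S_3 according as the discriminant disc(f) = -4a^3 - 27b^2 = -4·(-47)^3 - 27·(-8)^2 = 413564 is or is not a square in Q. Here disc(f) = 413564 is not a perfect square in Q, so the Galois group of f over Q is not contained in A_3 and must be all of S_3. The splitting field has degree |S_3| = 6 over Q, so [K : Q] = 6.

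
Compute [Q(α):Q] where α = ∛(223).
[Q(α):Q] = 3

The minimal polynomial of α is x^3 - 223, irreducible over Q since 223 is not a perfect cube (so x^3 - 223 has no rational root). Hence [Q(α):Q] = deg(m_α) = 3.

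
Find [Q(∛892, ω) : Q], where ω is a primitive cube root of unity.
[Q(∛892, ω) : Q] = 6

[Q(∛892):Q] = 3 (min poly x^3 - 892, irreducible since 892 is not a perfect cube). [Q(ω):Q] = 2 (min poly x^2 + x + 1). Since Q(∛892) ⊂ R and ω ∉ R, we have ω ∉ Q(∛892), so x^2 + x + 1 remains irreducible over Q(∛892) and [Q(∛892, ω) : Q(∛892)] = 2. By the tower law, [Q(∛892, ω) : Q] = 3 · 2 = 6. (In fact Q(∛892, ω) is the splitting field of x^3 - 892 over Q.)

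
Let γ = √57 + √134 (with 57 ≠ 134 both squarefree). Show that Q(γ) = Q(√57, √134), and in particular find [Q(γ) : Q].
[Q(γ) : Q] = 4 (equivalently, Q(γ) = Q(√57, √134))

Obviously Q(γ) ⊆ Q(√57, √134), and [Q(√57, √134):Q] = 4 (since 57, 134 are distinct squarefree integers > 1 with 7638 not a perfect square). To show equality we compute the minimal polynomial of γ. From γ = √57 + √134: γ^2 = 57 + 2√(7638) + 134 = 191 + 2√(7638), so γ^2 - 191 = 2√(7638); squaring, (γ^2 - 191)^2 = 4·7638, i.e. γ^4 - 382γ^2 + 36481 - 30552 = 0, i.e. γ^4 - 382γ^2 + 5929 = 0. So γ is a root of x^4 - 382x^2 + 5929. This polynomial is irreducible over Q: it has no rational root (each ±√57 ± √134 is irrational), and any factorization into two quadratics over Q would force √(7638) ∈ Q (pairing opposite roots) or √57, √134 ∈ Q (other pairings), all impossible. Hence [Q(γ):Q] = 4 = [Q(√57, √134):Q], so Q(γ) = Q(√57, √134).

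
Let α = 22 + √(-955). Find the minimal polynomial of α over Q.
m_α(x) = x^2 - 44x + 1439

From α - 22 = √(-955), squaring gives (α - 22)^2 = -955, i.e. α^2 - 44α + 484 = -955, so α^2 - 44α + 1439 = 0. The discriminant of x^2 - 44x + 1439 is (-44)^2 - 4·(1439) = 1936 - 5756 = -3820, and 4·(-955) is not a perfect square in Q since -955 is squarefree and ≠ 1. Hence x^2 - 44x + 1439 is irreducible over Q and is the minimal polynomial of α.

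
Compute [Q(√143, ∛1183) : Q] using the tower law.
[Q(√143, ∛1183) : Q] = 6

Let L = Q(√143, ∛1183). Since Q(√143) ⊂ L and [Q(√143):Q] = 2, the tower law gives 2 | [L:Q]. Likewise Q(∛1183) ⊂ L with [Q(∛1183):Q] = 3 (because 1183 is not a perfect cube), so 3 | [L:Q]. As gcd(2,3) = 1, [L:Q] is divisible by 6. Conversely L is generated over Q by √143 and ∛1183, so [L:Q] ≤ 2·3 = 6. Therefore [Q(√143, ∛1183) : Q] = 6.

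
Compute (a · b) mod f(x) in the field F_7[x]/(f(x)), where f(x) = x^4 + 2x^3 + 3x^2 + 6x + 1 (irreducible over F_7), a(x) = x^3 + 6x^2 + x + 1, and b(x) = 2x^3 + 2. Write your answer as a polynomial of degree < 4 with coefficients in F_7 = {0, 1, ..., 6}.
a · b ≡ x^3 + x^2 + 2x + 1 (mod f(x))

Multiply in F_7[x]: a(x)·b(x) = (x^3 + 6x^2 + x + 1)·(2x^3 + 2) = 2x^6 + 5x^5 + 2x^4 + 4x^3 + 5x^2 + 2x + 2. This has degree ≥ 4, so divide by f(x) over F_7: 2x^6 + 5x^5 + 2x^4 + 4x^3 + 5x^2 + 2x + 2 = (2x^2 + x + 1)·(x^4 + 2x^3 + 3x^2 + 6x + 1) + (x^3 + x^2 + 2x + 1). Hence a·b ≡ x^3 + x^2 + 2x + 1 (mod f). (F_7[x]/(f) is a field with 7^4 = 2401 elements since f is irreducible of degree 4.)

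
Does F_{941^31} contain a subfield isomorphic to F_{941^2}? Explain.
No: F_{941^2} is not a subfield of F_{941^31}

F_{p^m} embeds in F_{p^n} iff m | n. Here 2 ∤ 31 (since 31 = 15·2 + 1 with remainder 1 ≠ 0), so F_{941^2} is not a subfield of F_{941^31}. Equivalently: if it were, the tower law would give 2 = [F_{941^2}:F_941] dividing [F_{941^31}:F_941] = 31, contradiction.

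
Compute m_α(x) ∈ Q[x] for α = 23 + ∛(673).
m_α(x) = x^3 - 69x^2 + 1587x - 12840

Set β = α - 23 = ∛(673), so β^3 = 673. Then (α - 23)^3 - 673 = 0, i.e. α is a root of g(x) = (x - 23)^3 - 673 = x^3 - 69x^2 + 1587x - 12840. Since g(x) = h(x - 23) where h(x) = x^3 - 673, and h is irreducible over Q (because 673 is not a perfect cube, so h has no rational root, and a monic cubic with no rational root is irreducible), g is also irreducible (irreducibility is preserved under the substitution x → x - 23). Hence m_α(x) = x^3 - 69x^2 + 1587x - 12840.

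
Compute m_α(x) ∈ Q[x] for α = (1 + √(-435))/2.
m_α(x) = x^2 - x + 109

From 2α - 1 = √(-435), squaring gives (2α - 1)^2 = -435, i.e. 4α^2 - 4α + 1 = -435, so α^2 - α + (1 + 435)/4 = 0. Since -435 ≡ 1 (mod 4), (1 + 435)/4 = 109 ∈ Z. The polynomial x^2 - x + 109 has discriminant 1 - 4·(109) = -435, which is not a perfect square in Q (d = -435 is squarefree and ≠ 1), so x^2 - x + 109 is irreducible over Q. It is the minimal polynomial of α.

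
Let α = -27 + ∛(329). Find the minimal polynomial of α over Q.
m_α(x) = x^3 + 81x^2 + 2187x + 19354

Set β = α + 27 = ∛(329), so β^3 = 329. Then (α + 27)^3 - 329 = 0, i.e. α is a root of g(x) = (x + 27)^3 - 329 = x^3 + 81x^2 + 2187x + 19354. Since g(x) = h(x + 27) where h(x) = x^3 - 329, and h is irreducible over Q (because 329 is not a perfect cube, so h has no rational root, and a monic cubic with no rational root is irreducible), g is also irreducible (irreducibility is preserved under the substitution x → x + 27). Hence m_α(x) = x^3 + 81x^2 + 2187x + 19354.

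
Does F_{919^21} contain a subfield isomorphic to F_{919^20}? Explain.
No: F_{919^20} is not a subfield of F_{919^21}

F_{p^m} embeds in F_{p^n} iff m | n. Here 20 ∤ 21 (since 21 = 1·20 + 1 with remainder 1 ≠ 0), so F_{919^20} is not a subfield of F_{919^21}. Equivalently: if it were, the tower law would give 20 = [F_{919^20}:F_919] dividing [F_{919^21}:F_919] = 21, contradiction.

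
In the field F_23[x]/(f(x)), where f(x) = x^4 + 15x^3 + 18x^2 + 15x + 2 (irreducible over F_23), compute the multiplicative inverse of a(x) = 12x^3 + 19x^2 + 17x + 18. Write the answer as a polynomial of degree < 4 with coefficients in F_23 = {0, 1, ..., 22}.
a(x)^(-1) ≡ 16x^3 + x^2 + 13x + 15 (mod f(x))

Since f is irreducible over F_23, F_23[x]/(f) is a field and a(x) ≠ 0 has an inverse. Apply the extended Euclidean algorithm to f(x) and a(x) in F_23[x]: f(x) = (2x)·a(x) + (7x^2 + 2x + 2);  a(x) = (5x + 21)·(7x^2 + 2x + 2) + (11x + 22);  (7x^2 + 2x + 2) = (9x + 1)·(11x + 22) + (3). The last nonzero remainder is the constant 3 = gcd(f, a) in F_23. Back-substituting through the division chain expresses 3 = s(x)·a(x) + t(x)·f(x) with s(x) ≡ 2x^3 + 3x^2 + 16x + 22 (mod f), so (2x^3 + 3x^2 + 16x + 22)·a(x) ≡ 3 (mod f). Multiplying by 3^(-1) ≡ 8 in F_23 gives a(x)^(-1) ≡ 8·(2x^3 + 3x^2 + 16x + 22) ≡ 16x^3 + x^2 + 13x + 15 (mod f). Check: (12x^3 + 19x^2 + 17x + 18)·(16x^3 + x^2 + 13x + 15) = 8x^6 + 17x^5 + 10x^4 + 19x^3 + 18x^2 + 6x + 17 ≡ 1 (mod x^4 + 15x^3 + 18x^2 + 15x + 2).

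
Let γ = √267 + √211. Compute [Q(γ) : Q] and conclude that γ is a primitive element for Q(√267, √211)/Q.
[Q(γ) : Q] = 4 (equivalently, Q(γ) = Q(√267, √211))

Obviously Q(γ) ⊆ Q(√267, √211), and [Q(√267, √211):Q] = 4 (since 267, 211 are distinct squarefree integers > 1 with 56337 not a perfect square). To show equality we compute the minimal polynomial of γ. From γ = √267 + √211: γ^2 = 267 + 2√(56337) + 211 = 478 + 2√(56337), so γ^2 - 478 = 2√(56337); squaring, (γ^2 - 478)^2 = 4·56337, i.e. γ^4 - 956γ^2 + 228484 - 225348 = 0, i.e. γ^4 - 956γ^2 + 3136 = 0. So γ is a root of x^4 - 956x^2 + 3136. This polynomial is irreducible over Q: it has no rational root (each ±√267 ± √211 is irrational), and any factorization into two quadratics over Q would force √(56337) ∈ Q (pairing opposite roots) or √267, √211 ∈ Q (other pairings), all impossible. Hence [Q(γ):Q] = 4 = [Q(√267, √211):Q], so Q(γ) = Q(√267, √211).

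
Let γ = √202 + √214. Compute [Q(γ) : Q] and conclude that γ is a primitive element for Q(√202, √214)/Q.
[Q(γ) : Q] = 4 (equivalently, Q(γ) = Q(√202, √214))

Obviously Q(γ) ⊆ Q(√202, √214), and [Q(√202, √214):Q] = 4 (since 202, 214 are distinct squarefree integers > 1 with 43228 not a perfect square). To show equality we compute the minimal polynomial of γ. From γ = √202 + √214: γ^2 = 202 + 2√(43228) + 214 = 416 + 2√(43228), so γ^2 - 416 = 2√(43228); squaring, (γ^2 - 416)^2 = 4·43228, i.e. γ^4 - 832γ^2 + 173056 - 172912 = 0, i.e. γ^4 - 832γ^2 + 144 = 0. So γ is a root of x^4 - 832x^2 + 144. This polynomial is irreducible over Q: it has no rational root (each ±√202 ± √214 is irrational), and any factorization into two quadratics over Q would force √(43228) ∈ Q (pairing opposite roots) or √202, √214 ∈ Q (other pairings), all impossible. Hence [Q(γ):Q] = 4 = [Q(√202, √214):Q], so Q(γ) = Q(√202, √214).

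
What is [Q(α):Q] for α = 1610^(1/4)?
[Q(α):Q] = 4

α is a root of x^4 - 1610. By Eisenstein's criterion at the prime p = 2 (which divides the constant term 1610 but p^2 = 4 does not, since 1610 is squarefree), x^4 - 1610 is irreducible over Q. Hence [Q(α):Q] = 4.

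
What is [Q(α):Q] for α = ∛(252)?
[Q(α):Q] = 3

The minimal polynomial of α is x^3 - 252, irreducible over Q since 252 is not a perfect cube (so x^3 - 252 has no rational root). Hence [Q(α):Q] = deg(m_α) = 3.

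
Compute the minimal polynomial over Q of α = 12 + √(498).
m_α(x) = x^2 - 24x - 354

From α - 12 = √(498), squaring gives (α - 12)^2 = 498, i.e. α^2 - 24α + 144 = 498, so α^2 - 24α - 354 = 0. The discriminant of x^2 - 24x - 354 is (-24)^2 - 4·(-354) = 576 + 1416 = 1992, and 4·(498) is not a perfect square in Q since 498 is squarefree and ≠ 1. Hence x^2 - 24x - 354 is irreducible over Q and is the minimal polynomial of α.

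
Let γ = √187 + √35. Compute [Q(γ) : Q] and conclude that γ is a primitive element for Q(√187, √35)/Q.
[Q(γ) : Q] = 4 (equivalently, Q(γ) = Q(√187, √35))

Obviously Q(γ) ⊆ Q(√187, √35), and [Q(√187, √35):Q] = 4 (since 187, 35 are distinct squarefree integers > 1 with 6545 not a perfect square). To show equality we compute the minimal polynomial of γ. From γ = √187 + √35: γ^2 = 187 + 2√(6545) + 35 = 222 + 2√(6545), so γ^2 - 222 = 2√(6545); squaring, (γ^2 - 222)^2 = 4·6545, i.e. γ^4 - 444γ^2 + 49284 - 26180 = 0, i.e. γ^4 - 444γ^2 + 23104 = 0. So γ is a root of x^4 - 444x^2 + 23104. This polynomial is irreducible over Q: it has no rational root (each ±√187 ± √35 is irrational), and any factorization into two quadratics over Q would force √(6545) ∈ Q (pairing opposite roots) or √187, √35 ∈ Q (other pairings), all impossible. Hence [Q(γ):Q] = 4 = [Q(√187, √35):Q], so Q(γ) = Q(√187, √35).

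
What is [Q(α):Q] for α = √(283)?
[Q(α):Q] = 2

[Q(α):Q] equals the degree of the minimal polynomial of α. Here α^2 = 283 and x^2 - 283 is irreducible (d = 283 is squarefree, ≠ 1, hence not a square), so deg(m_α) = 2. Thus [Q(α):Q] = 2.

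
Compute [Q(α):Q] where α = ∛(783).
[Q(α):Q] = 3

The minimal polynomial of α is x^3 - 783, irreducible over Q since 783 is not a perfect cube (so x^3 - 783 has no rational root). Hence [Q(α):Q] = deg(m_α) = 3.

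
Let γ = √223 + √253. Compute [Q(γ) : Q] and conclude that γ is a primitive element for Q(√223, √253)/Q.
[Q(γ) : Q] = 4 (equivalently, Q(γ) = Q(√223, √253))

Obviously Q(γ) ⊆ Q(√223, √253), and [Q(√223, √253):Q] = 4 (since 223, 253 are distinct squarefree integers > 1 with 56419 not a perfect square). To show equality we compute the minimal polynomial of γ. From γ = √223 + √253: γ^2 = 223 + 2√(56419) + 253 = 476 + 2√(56419), so γ^2 - 476 = 2√(56419); squaring, (γ^2 - 476)^2 = 4·56419, i.e. γ^4 - 952γ^2 + 226576 - 225676 = 0, i.e. γ^4 - 952γ^2 + 900 = 0. So γ is a root of x^4 - 952x^2 + 900. This polynomial is irreducible over Q: it has no rational root (each ±√223 ± √253 is irrational), and any factorization into two quadratics over Q would force √(56419) ∈ Q (pairing opposite roots) or √223, √253 ∈ Q (other pairings), all impossible. Hence [Q(γ):Q] = 4 = [Q(√223, √253):Q], so Q(γ) = Q(√223, √253).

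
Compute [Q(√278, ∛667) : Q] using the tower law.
[Q(√278, ∛667) : Q] = 6

Let L = Q(√278, ∛667). Since Q(√278) ⊂ L and [Q(√278):Q] = 2, the tower law gives 2 | [L:Q]. Likewise Q(∛667) ⊂ L with [Q(∛667):Q] = 3 (because 667 is not a perfect cube), so 3 | [L:Q]. As gcd(2,3) = 1, [L:Q] is divisible by 6. Conversely L is generated over Q by √278 and ∛667, so [L:Q] ≤ 2·3 = 6. Therefore [Q(√278, ∛667) : Q] = 6.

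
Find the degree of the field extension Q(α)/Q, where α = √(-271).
[Q(α):Q] = 2

[Q(α):Q] equals the degree of the minimal polynomial of α. Here α^2 = -271 and x^2 + 271 is irreducible (d = -271 is squarefree, ≠ 1, hence not a square), so deg(m_α) = 2. Thus [Q(α):Q] = 2.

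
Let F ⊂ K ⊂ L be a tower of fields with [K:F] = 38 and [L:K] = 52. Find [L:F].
[L:F] = 1976

The tower law says that for any tower of field extensions F ⊂ K ⊂ L with finite degrees, [L:F] = [L:K] · [K:F]. Here this gives [L:F] = 52 · 38 = 1976.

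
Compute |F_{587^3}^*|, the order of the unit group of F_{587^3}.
|F_{587^3}^*| = 202262002

F_{587^3} has 587^3 = 202262003 elements; its multiplicative group consists of all nonzero elements, so |F_{587^3}^*| = 202262003 - 1 = 202262002. (It is cyclic since any finite subgroup of the multiplicative group of a field is cyclic.)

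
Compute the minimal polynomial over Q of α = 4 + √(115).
m_α(x) = x^2 - 8x - 99

From α - 4 = √(115), squaring gives (α - 4)^2 = 115, i.e. α^2 - 8α + 16 = 115, so α^2 - 8α - 99 = 0. The discriminant of x^2 - 8x - 99 is (-8)^2 - 4·(-99) = 64 + 396 = 460, and 4·(115) is not a perfect square in Q since 115 is squarefree and ≠ 1. Hence x^2 - 8x - 99 is irreducible over Q and is the minimal polynomial of α.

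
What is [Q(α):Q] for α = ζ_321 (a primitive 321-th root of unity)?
[Q(α):Q] = 212

The minimal polynomial of ζ_321 over Q is the 321-th cyclotomic polynomial Φ_321(x), which is irreducible over Q and has degree φ(321) = 212. Hence [Q(α):Q] = φ(321) = 212.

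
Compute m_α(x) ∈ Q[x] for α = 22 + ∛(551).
m_α(x) = x^3 - 66x^2 + 1452x - 11199

Set β = α - 22 = ∛(551), so β^3 = 551. Then (α - 22)^3 - 551 = 0, i.e. α is a root of g(x) = (x - 22)^3 - 551 = x^3 - 66x^2 + 1452x - 11199. Since g(x) = h(x - 22) where h(x) = x^3 - 551, and h is irreducible over Q (because 551 is not a perfect cube, so h has no rational root, and a monic cubic with no rational root is irreducible), g is also irreducible (irreducibility is preserved under the substitution x → x - 22). Hence m_α(x) = x^3 - 66x^2 + 1452x - 11199.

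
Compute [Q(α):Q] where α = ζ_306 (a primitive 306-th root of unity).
[Q(α):Q] = 96

The minimal polynomial of ζ_306 over Q is the 306-th cyclotomic polynomial Φ_306(x), which is irreducible over Q and has degree φ(306) = 96. Hence [Q(α):Q] = φ(306) = 96.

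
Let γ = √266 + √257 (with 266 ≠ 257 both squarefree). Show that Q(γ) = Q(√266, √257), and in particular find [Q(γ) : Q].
[Q(γ) : Q] = 4 (equivalently, Q(γ) = Q(√266, √257))

Obviously Q(γ) ⊆ Q(√266, √257), and [Q(√266, √257):Q] = 4 (since 266, 257 are distinct squarefree integers > 1 with 68362 not a perfect square). To show equality we compute the minimal polynomial of γ. From γ = √266 + √257: γ^2 = 266 + 2√(68362) + 257 = 523 + 2√(68362), so γ^2 - 523 = 2√(68362); squaring, (γ^2 - 523)^2 = 4·68362, i.e. γ^4 - 1046γ^2 + 273529 - 273448 = 0, i.e. γ^4 - 1046γ^2 + 81 = 0. So γ is a root of x^4 - 1046x^2 + 81. This polynomial is irreducible over Q: it has no rational root (each ±√266 ± √257 is irrational), and any factorization into two quadratics over Q would force √(68362) ∈ Q (pairing opposite roots) or √266, √257 ∈ Q (other pairings), all impossible. Hence [Q(γ):Q] = 4 = [Q(√266, √257):Q], so Q(γ) = Q(√266, √257).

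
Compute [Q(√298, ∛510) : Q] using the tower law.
[Q(√298, ∛510) : Q] = 6

Let L = Q(√298, ∛510). Since Q(√298) ⊂ L and [Q(√298):Q] = 2, the tower law gives 2 | [L:Q]. Likewise Q(∛510) ⊂ L with [Q(∛510):Q] = 3 (because 510 is not a perfect cube), so 3 | [L:Q]. As gcd(2,3) = 1, [L:Q] is divisible by 6. Conversely L is generated over Q by √298 and ∛510, so [L:Q] ≤ 2·3 = 6. Therefore [Q(√298, ∛510) : Q] = 6.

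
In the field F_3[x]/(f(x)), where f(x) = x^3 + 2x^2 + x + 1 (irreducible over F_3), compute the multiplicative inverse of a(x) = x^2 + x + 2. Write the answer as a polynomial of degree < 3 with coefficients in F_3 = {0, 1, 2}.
a(x)^(-1) ≡ x^2 (mod f(x))

Since f is irreducible over F_3, F_3[x]/(f) is a field and a(x) ≠ 0 has an inverse. Apply the extended Euclidean algorithm to f(x) and a(x) in F_3[x]: f(x) = (x + 1)·a(x) + (x + 2);  a(x) = (x + 2)·(x + 2) + (1). The last nonzero remainder is the constant 1 = gcd(f, a) in F_3. Back-substituting through the division chain expresses 1 = s(x)·a(x) + t(x)·f(x) with s(x) ≡ x^2 (mod f), so a(x)^(-1) ≡ s(x) = x^2 (mod f). Check: (x^2 + x + 2)·(x^2) = x^4 + x^3 + 2x^2 ≡ 1 (mod x^3 + 2x^2 + x + 1).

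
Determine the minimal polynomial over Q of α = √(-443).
m_α(x) = x^2 + 443

α satisfies α^2 + 443 = 0, so x^2 + 443 annihilates α. Since d = -443 is squarefree and ≠ 1, it is not a perfect square in Q, so x^2 + 443 has no rational root and is therefore irreducible over Q (a degree-2 polynomial over a field is irreducible iff it has no root). Hence m_α(x) = x^2 + 443.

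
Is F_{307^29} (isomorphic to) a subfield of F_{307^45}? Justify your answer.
No: F_{307^29} is not a subfield of F_{307^45}

F_{p^m} embeds in F_{p^n} iff m | n. Here 29 ∤ 45 (since 45 = 1·29 + 16 with remainder 16 ≠ 0), so F_{307^29} is not a subfield of F_{307^45}. Equivalently: if it were, the tower law would give 29 = [F_{307^29}:F_307] dividing [F_{307^45}:F_307] = 45, contradiction.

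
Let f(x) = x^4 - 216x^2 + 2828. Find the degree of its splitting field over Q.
[K : Q] = 4

Solving the quadratic in x^2: x^2 = (216 ± √(216^2 - 4·2828))/2 = (216 ± √35344)/2 = (216 ± 188)/2, giving x^2 = 202 or x^2 = 14. So f(x) = (x^2 - 202)(x^2 - 14) and the roots of f are ±√202, ±√14. Hence the splitting field is K = Q(√202, √14). Since 202 and 14 are distinct squarefree integers > 1, their product 2828 is not a perfect square, so √14 ∉ Q(√202). By the tower law [K:Q] = [Q(√202,√14):Q(√202)] · [Q(√202):Q] = 2 · 2 = 4.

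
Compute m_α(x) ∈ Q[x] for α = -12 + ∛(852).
m_α(x) = x^3 + 36x^2 + 432x + 876

Set β = α + 12 = ∛(852), so β^3 = 852. Then (α + 12)^3 - 852 = 0, i.e. α is a root of g(x) = (x + 12)^3 - 852 = x^3 + 36x^2 + 432x + 876. Since g(x) = h(x + 12) where h(x) = x^3 - 852, and h is irreducible over Q (because 852 is not a perfect cube, so h has no rational root, and a monic cubic with no rational root is irreducible), g is also irreducible (irreducibility is preserved under the substitution x → x + 12). Hence m_α(x) = x^3 + 36x^2 + 432x + 876.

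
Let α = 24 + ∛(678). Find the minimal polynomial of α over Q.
m_α(x) = x^3 - 72x^2 + 1728x - 14502

Set β = α - 24 = ∛(678), so β^3 = 678. Then (α - 24)^3 - 678 = 0, i.e. α is a root of g(x) = (x - 24)^3 - 678 = x^3 - 72x^2 + 1728x - 14502. Since g(x) = h(x - 24) where h(x) = x^3 - 678, and h is irreducible over Q (because 678 is not a perfect cube, so h has no rational root, and a monic cubic with no rational root is irreducible), g is also irreducible (irreducibility is preserved under the substitution x → x - 24). Hence m_α(x) = x^3 - 72x^2 + 1728x - 14502.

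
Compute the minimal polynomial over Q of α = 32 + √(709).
m_α(x) = x^2 - 64x + 315

From α - 32 = √(709), squaring gives (α - 32)^2 = 709, i.e. α^2 - 64α + 1024 = 709, so α^2 - 64α + 315 = 0. The discriminant of x^2 - 64x + 315 is (-64)^2 - 4·(315) = 4096 - 1260 = 2836, and 4·(709) is not a perfect square in Q since 709 is squarefree and ≠ 1. Hence x^2 - 64x + 315 is irreducible over Q and is the minimal polynomial of α.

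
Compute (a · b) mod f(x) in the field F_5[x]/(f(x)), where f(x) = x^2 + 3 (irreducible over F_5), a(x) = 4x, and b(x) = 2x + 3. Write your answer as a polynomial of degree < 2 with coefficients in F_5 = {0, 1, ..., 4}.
a · b ≡ 2x + 1 (mod f(x))

Multiply in F_5[x]: a(x)·b(x) = (4x)·(2x + 3) = 3x^2 + 2x. This has degree ≥ 2, so divide by f(x) over F_5: 3x^2 + 2x = (3)·(x^2 + 3) + (2x + 1). Hence a·b ≡ 2x + 1 (mod f). (F_5[x]/(f) is a field with 5^2 = 25 elements since f is irreducible of degree 2.)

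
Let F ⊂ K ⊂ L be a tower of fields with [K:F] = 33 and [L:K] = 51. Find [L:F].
[L:F] = 1683

The tower law says that for any tower of field extensions F ⊂ K ⊂ L with finite degrees, [L:F] = [L:K] · [K:F]. Here this gives [L:F] = 51 · 33 = 1683.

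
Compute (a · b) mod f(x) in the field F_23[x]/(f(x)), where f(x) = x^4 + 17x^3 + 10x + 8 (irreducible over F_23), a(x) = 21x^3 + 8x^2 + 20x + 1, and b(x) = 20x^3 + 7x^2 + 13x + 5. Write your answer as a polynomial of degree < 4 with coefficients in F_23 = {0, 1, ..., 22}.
a · b ≡ 11x^3 + 3x^2 + 20x + 19 (mod f(x))

Multiply in F_23[x]: a(x)·b(x) = (21x^3 + 8x^2 + 20x + 1)·(20x^3 + 7x^2 + 13x + 5) = 6x^6 + 8x^5 + 16x^4 + x^3 + 8x^2 + 21x + 5. This has degree ≥ 4, so divide by f(x) over F_23: 6x^6 + 8x^5 + 16x^4 + x^3 + 8x^2 + 21x + 5 = (6x^2 + 21x + 4)·(x^4 + 17x^3 + 10x + 8) + (11x^3 + 3x^2 + 20x + 19). Hence a·b ≡ 11x^3 + 3x^2 + 20x + 19 (mod f). (F_23[x]/(f) is a field with 23^4 = 279841 elements since f is irreducible of degree 4.)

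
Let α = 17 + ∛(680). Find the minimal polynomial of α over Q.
m_α(x) = x^3 - 51x^2 + 867x - 5593

Set β = α - 17 = ∛(680), so β^3 = 680. Then (α - 17)^3 - 680 = 0, i.e. α is a root of g(x) = (x - 17)^3 - 680 = x^3 - 51x^2 + 867x - 5593. Since g(x) = h(x - 17) where h(x) = x^3 - 680, and h is irreducible over Q (because 680 is not a perfect cube, so h has no rational root, and a monic cubic with no rational root is irreducible), g is also irreducible (irreducibility is preserved under the substitution x → x - 17). Hence m_α(x) = x^3 - 51x^2 + 867x - 5593.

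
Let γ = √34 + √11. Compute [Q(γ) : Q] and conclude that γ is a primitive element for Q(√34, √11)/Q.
[Q(γ) : Q] = 4 (equivalently, Q(γ) = Q(√34, √11))

Obviously Q(γ) ⊆ Q(√34, √11), and [Q(√34, √11):Q] = 4 (since 34, 11 are distinct squarefree integers > 1 with 374 not a perfect square). To show equality we compute the minimal polynomial of γ. From γ = √34 + √11: γ^2 = 34 + 2√(374) + 11 = 45 + 2√(374), so γ^2 - 45 = 2√(374); squaring, (γ^2 - 45)^2 = 4·374, i.e. γ^4 - 90γ^2 + 2025 - 1496 = 0, i.e. γ^4 - 90γ^2 + 529 = 0. So γ is a root of x^4 - 90x^2 + 529. This polynomial is irreducible over Q: it has no rational root (each ±√34 ± √11 is irrational), and any factorization into two quadratics over Q would force √(374) ∈ Q (pairing opposite roots) or √34, √11 ∈ Q (other pairings), all impossible. Hence [Q(γ):Q] = 4 = [Q(√34, √11):Q], so Q(γ) = Q(√34, √11).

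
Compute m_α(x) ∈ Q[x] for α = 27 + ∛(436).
m_α(x) = x^3 - 81x^2 + 2187x - 20119

Set β = α - 27 = ∛(436), so β^3 = 436. Then (α - 27)^3 - 436 = 0, i.e. α is a root of g(x) = (x - 27)^3 - 436 = x^3 - 81x^2 + 2187x - 20119. Since g(x) = h(x - 27) where h(x) = x^3 - 436, and h is irreducible over Q (because 436 is not a perfect cube, so h has no rational root, and a monic cubic with no rational root is irreducible), g is also irreducible (irreducibility is preserved under the substitution x → x - 27). Hence m_α(x) = x^3 - 81x^2 + 2187x - 20119.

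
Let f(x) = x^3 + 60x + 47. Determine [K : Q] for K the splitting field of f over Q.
[K : Q] = 6

By the rational root test, any rational root of the monic integer polynomial f(x) = x^3 + 60x + 47 must be an integer dividing the constant term 47, i.e. one of ±{1, 47}. Evaluating: f(1) = 108, f(-1) = -14, f(47) = 106690, f(-47) = -106596; none is 0, so f has no rational root and is therefore irreducible over Q (a cubic with no linear factor over a field is irreducible). For an irreducible cubic, the Galois group is A_3 or S_3 according as the discriminant disc(f) = -4a^3 - 27b^2 = -4·(60)^3 - 27·(47)^2 = -923643 is or is not a square in Q. Here disc(f) = -923643 is not a perfect square in Q, so the Galois group of f over Q is not contained in A_3 and must be all of S_3. The splitting field has degree |S_3| = 6 over Q, so [K : Q] = 6.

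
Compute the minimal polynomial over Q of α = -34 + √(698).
m_α(x) = x^2 + 68x + 458

From α + 34 = √(698), squaring gives (α + 34)^2 = 698, i.e. α^2 + 68α + 1156 = 698, so α^2 + 68α + 458 = 0. The discriminant of x^2 + 68x + 458 is (68)^2 - 4·(458) = 4624 - 1832 = 2792, and 4·(698) is not a perfect square in Q since 698 is squarefree and ≠ 1. Hence x^2 + 68x + 458 is irreducible over Q and is the minimal polynomial of α.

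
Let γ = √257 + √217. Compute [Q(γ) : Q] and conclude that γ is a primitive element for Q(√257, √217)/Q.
[Q(γ) : Q] = 4 (equivalently, Q(γ) = Q(√257, √217))

Obviously Q(γ) ⊆ Q(√257, √217), and [Q(√257, √217):Q] = 4 (since 257, 217 are distinct squarefree integers > 1 with 55769 not a perfect square). To show equality we compute the minimal polynomial of γ. From γ = √257 + √217: γ^2 = 257 + 2√(55769) + 217 = 474 + 2√(55769), so γ^2 - 474 = 2√(55769); squaring, (γ^2 - 474)^2 = 4·55769, i.e. γ^4 - 948γ^2 + 224676 - 223076 = 0, i.e. γ^4 - 948γ^2 + 1600 = 0. So γ is a root of x^4 - 948x^2 + 1600. This polynomial is irreducible over Q: it has no rational root (each ±√257 ± √217 is irrational), and any factorization into two quadratics over Q would force √(55769) ∈ Q (pairing opposite roots) or √257, √217 ∈ Q (other pairings), all impossible. Hence [Q(γ):Q] = 4 = [Q(√257, √217):Q], so Q(γ) = Q(√257, √217).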